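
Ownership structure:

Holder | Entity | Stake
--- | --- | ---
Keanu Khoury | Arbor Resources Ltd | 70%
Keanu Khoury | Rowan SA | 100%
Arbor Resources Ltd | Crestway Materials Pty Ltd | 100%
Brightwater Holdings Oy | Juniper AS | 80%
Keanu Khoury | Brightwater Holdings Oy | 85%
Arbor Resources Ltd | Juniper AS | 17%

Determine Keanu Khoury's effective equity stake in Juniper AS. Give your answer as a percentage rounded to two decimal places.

Keanu reaches Juniper along 2 paths.
Via Arbor: 70% × 17% = 11.9%.
Via Brightwater: 85% × 80% = 68%.
Total: 11.9% + 68% = 79.9%.
Rounded: 79.90%.

79.90%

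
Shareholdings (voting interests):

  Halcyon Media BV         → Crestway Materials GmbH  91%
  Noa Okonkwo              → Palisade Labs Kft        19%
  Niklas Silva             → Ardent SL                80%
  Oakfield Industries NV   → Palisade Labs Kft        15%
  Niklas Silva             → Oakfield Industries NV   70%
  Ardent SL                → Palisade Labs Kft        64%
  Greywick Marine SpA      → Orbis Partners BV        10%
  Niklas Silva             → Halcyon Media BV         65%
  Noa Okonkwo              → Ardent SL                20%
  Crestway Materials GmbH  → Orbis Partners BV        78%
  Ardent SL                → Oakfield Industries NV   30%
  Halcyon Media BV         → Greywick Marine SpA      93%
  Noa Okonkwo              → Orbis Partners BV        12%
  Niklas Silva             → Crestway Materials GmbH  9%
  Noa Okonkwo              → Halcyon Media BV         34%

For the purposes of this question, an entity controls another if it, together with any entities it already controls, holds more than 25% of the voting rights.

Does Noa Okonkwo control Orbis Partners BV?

Yes

Noa holds 34% of Halcyon, so Noa controls Halcyon.
Halcyon holds 91% of Crestway, so Noa controls Crestway.
Halcyon holds 93% of Greywick, so Noa controls Greywick.
Noa and Greywick and Crestway together hold 12% + 10% + 78% = 100% of Orbis, so Noa controls Orbis.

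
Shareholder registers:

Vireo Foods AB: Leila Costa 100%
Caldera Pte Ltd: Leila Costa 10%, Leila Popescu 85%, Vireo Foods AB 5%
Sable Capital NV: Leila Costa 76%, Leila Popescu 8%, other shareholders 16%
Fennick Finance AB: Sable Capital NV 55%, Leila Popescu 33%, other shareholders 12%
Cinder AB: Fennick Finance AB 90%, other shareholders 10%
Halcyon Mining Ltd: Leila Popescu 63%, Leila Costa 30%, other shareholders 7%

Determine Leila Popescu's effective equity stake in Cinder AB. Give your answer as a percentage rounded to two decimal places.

33.66%

Leila Popescu reaches Cinder along 2 paths.
Via Sable → Fennick: 8% × 55% × 90% = 3.96%.
Via Fennick: 33% × 90% = 29.7%.
Total: 3.96% + 29.7% = 33.66%.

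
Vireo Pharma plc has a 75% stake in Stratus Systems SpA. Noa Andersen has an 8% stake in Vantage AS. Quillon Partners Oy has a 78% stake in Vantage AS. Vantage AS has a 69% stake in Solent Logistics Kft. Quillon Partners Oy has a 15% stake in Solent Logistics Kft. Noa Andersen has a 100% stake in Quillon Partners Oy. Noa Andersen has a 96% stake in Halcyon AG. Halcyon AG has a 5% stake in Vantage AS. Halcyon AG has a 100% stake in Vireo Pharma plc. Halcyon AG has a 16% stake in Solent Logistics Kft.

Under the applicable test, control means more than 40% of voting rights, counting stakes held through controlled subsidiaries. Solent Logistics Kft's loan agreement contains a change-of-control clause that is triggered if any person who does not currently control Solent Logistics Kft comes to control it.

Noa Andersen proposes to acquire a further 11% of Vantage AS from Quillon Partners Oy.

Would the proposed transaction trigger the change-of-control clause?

No

The purchase adds only to Noa's holdings (Quillon's stake shrinks), so Noa is the only person who could newly come to control Solent.
Noa holds 100% of Quillon, so Noa controls Quillon.
Noa holds 96% of Halcyon, so Noa controls Halcyon.
Noa and Halcyon and Quillon together hold 8% + 5% + 78% = 91% of Vantage, so Noa controls Vantage.
Halcyon and Vantage and Quillon together hold 16% + 69% + 15% = 100% of Solent, so Noa controls Solent.
So Noa already controls Solent before the transaction.
After the purchase, Noa's direct stake in Vantage rises to 8% + 11% = 19%, and Quillon's stake falls to 67%.
Noa controlled Solent already, so this is not a new person acquiring control; every other person's position is unchanged or reduced.
No new person acquires control, so the clause is not triggered.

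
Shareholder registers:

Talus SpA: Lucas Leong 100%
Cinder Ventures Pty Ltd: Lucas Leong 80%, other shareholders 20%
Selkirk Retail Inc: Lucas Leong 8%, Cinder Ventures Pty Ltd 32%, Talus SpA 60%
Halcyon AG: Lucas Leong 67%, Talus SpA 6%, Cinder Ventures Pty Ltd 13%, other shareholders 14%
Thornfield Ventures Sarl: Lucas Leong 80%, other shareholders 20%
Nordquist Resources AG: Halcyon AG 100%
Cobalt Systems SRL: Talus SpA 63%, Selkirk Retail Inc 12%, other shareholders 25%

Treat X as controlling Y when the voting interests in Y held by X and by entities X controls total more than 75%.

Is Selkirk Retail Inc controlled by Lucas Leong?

Lucas holds 80% of Cinder, so Lucas controls Cinder.
Lucas holds 100% of Talus, so Lucas controls Talus.
Lucas and Cinder and Talus together hold 8% + 32% + 60% = 100% of Selkirk, so Lucas controls Selkirk.

Yes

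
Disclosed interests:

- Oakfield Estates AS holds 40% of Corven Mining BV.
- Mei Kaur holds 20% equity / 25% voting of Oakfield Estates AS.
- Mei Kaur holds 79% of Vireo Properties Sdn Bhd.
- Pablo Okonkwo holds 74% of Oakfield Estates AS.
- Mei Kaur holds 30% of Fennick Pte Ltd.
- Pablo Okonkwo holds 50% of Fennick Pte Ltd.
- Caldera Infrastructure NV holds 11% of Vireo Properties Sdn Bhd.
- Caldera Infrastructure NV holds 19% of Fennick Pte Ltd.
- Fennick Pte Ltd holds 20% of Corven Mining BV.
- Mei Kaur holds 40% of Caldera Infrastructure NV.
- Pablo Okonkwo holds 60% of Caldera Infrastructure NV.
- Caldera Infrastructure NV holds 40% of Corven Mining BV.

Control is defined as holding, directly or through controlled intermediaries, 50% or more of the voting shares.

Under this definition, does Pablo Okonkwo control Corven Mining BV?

Pablo holds 60% of Caldera, so Pablo controls Caldera.
Pablo holds 74% of Oakfield, so Pablo controls Oakfield.
Pablo and Caldera together hold 50% + 19% = 69% of Fennick, so Pablo controls Fennick.
Caldera and Fennick and Oakfield together hold 40% + 20% + 40% = 100% of Corven, so Pablo controls Corven.

Yes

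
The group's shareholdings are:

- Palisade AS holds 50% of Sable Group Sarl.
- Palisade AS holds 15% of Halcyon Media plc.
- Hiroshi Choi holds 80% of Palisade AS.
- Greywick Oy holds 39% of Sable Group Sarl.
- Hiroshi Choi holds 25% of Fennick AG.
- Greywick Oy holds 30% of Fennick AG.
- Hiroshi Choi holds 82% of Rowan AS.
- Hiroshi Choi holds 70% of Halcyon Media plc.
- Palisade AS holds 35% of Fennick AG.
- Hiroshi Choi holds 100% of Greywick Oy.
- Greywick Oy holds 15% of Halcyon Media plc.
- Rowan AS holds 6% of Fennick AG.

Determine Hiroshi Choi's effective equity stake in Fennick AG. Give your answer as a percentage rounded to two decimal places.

Hiroshi reaches Fennick along 4 paths.
Direct stake: 25% = 25%.
Via Greywick: 100% × 30% = 30%.
Via Palisade: 80% × 35% = 28%.
Via Rowan: 82% × 6% = 4.92%.
Total: 25% + 30% + 28% + 4.92% = 87.92%.

87.92%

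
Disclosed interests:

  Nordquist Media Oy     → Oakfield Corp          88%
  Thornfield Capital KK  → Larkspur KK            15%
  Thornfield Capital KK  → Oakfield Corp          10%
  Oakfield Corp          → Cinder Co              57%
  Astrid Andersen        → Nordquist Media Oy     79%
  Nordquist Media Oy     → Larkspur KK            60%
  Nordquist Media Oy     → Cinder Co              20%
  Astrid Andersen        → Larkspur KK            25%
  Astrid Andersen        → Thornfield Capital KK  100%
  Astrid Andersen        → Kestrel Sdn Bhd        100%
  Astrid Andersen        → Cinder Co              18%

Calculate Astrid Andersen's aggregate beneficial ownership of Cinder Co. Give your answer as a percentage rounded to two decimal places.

79.13%

Astrid reaches Cinder along 4 paths.
Via Nordquist: 79% × 20% = 15.8%.
Via Thornfield → Oakfield: 100% × 10% × 57% = 5.7%.
Via Nordquist → Oakfield: 79% × 88% × 57% = 39.6264%.
Direct stake: 18% = 18%.
Total: 15.8% + 5.7% + 39.6264% + 18% = 79.1264%.
Rounded: 79.13%.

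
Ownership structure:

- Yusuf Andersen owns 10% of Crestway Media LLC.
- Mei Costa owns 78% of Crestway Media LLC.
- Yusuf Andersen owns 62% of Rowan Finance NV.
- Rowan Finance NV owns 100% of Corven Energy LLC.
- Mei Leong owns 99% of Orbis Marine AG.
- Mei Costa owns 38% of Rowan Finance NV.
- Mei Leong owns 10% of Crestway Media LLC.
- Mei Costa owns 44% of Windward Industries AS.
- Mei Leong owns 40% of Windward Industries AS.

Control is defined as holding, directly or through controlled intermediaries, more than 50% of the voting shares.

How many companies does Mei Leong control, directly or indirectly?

1

Mei Leong holds 99% of Orbis, so Mei Leong controls Orbis.
No other company's threshold is met.
Mei Leong controls 1 company.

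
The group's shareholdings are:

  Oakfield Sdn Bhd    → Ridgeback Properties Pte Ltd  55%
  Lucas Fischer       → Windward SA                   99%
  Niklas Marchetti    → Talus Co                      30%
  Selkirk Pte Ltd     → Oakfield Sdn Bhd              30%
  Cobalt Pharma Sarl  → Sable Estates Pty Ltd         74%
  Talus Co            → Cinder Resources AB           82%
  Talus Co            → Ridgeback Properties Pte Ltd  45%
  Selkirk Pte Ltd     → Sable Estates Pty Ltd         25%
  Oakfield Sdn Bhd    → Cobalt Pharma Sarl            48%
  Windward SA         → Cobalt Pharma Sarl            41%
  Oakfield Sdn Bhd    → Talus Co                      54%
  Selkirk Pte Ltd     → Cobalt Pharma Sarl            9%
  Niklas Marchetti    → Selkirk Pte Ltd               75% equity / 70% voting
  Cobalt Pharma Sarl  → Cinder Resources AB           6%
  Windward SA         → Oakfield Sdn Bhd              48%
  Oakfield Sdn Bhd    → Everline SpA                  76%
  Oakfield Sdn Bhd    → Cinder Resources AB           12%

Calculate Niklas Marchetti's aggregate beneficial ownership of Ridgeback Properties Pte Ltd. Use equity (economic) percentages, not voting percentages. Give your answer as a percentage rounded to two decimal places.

Niklas reaches Ridgeback along 3 paths.
Via Selkirk → Oakfield: 75% × 30% × 55% = 12.375%.
Via Selkirk → Oakfield → Talus: 75% × 30% × 54% × 45% = 5.4675%.
Via Talus: 30% × 45% = 13.5%.
Total: 12.375% + 5.4675% + 13.5% = 31.3425%.
Rounded: 31.34%.

31.34%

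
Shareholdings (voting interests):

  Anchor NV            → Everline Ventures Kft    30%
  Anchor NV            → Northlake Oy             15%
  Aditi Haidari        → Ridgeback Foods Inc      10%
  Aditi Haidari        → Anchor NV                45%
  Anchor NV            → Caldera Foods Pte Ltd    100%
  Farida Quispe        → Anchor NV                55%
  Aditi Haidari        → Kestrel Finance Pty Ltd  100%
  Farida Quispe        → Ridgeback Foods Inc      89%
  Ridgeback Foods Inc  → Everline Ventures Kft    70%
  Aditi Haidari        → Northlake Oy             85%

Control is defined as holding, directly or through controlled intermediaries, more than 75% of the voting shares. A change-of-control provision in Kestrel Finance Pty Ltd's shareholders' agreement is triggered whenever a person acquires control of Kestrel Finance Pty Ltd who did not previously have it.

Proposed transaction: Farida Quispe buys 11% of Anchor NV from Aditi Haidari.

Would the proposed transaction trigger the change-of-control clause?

No

The purchase adds only to Farida's holdings (Aditi's stake shrinks), so Farida is the only person who could newly come to control Kestrel.
Farida holds 89% of Ridgeback, so Farida controls Ridgeback.
Neither Farida nor any entity Farida controls holds any voting interest in Kestrel.
So before the transaction, Farida does not control Kestrel.
After the purchase, Farida's direct stake in Anchor rises to 55% + 11% = 66%, and Aditi's stake falls to 34%.
Farida's side now holds 66% of Anchor, not > 75%, so Farida still does not control Anchor.
After the transaction, neither Farida nor any entity Farida controls holds a voting interest in Kestrel, so Farida still does not control it.
No new person acquires control, so the clause is not triggered.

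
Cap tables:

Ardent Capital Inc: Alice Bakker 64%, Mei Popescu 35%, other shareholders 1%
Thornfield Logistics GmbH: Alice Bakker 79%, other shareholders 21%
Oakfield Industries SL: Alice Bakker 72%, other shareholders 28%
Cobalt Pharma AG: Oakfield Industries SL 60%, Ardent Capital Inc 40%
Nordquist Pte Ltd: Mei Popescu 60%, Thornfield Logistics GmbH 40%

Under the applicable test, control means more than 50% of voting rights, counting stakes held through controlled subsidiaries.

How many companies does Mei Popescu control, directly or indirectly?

Mei holds 60% of Nordquist, so Mei controls Nordquist.
No other company's threshold is met.
Mei controls 1 company.

1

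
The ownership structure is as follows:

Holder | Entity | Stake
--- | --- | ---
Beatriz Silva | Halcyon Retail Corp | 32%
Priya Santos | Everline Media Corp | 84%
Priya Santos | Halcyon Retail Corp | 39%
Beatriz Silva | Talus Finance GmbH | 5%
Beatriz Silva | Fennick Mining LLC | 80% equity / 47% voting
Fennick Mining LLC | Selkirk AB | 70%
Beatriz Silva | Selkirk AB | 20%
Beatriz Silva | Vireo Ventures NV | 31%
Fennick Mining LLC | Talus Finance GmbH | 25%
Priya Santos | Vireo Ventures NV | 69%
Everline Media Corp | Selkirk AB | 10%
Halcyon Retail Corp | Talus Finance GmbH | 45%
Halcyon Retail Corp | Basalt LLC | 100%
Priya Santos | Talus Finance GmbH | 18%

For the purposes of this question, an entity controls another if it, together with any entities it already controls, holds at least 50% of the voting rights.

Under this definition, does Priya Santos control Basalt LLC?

No

Priya holds 69% of Vireo, so Priya controls Vireo.
Priya holds 84% of Everline, so Priya controls Everline.
Neither Priya nor any entity Priya controls holds any voting interest in Basalt.
So Priya does not control Basalt.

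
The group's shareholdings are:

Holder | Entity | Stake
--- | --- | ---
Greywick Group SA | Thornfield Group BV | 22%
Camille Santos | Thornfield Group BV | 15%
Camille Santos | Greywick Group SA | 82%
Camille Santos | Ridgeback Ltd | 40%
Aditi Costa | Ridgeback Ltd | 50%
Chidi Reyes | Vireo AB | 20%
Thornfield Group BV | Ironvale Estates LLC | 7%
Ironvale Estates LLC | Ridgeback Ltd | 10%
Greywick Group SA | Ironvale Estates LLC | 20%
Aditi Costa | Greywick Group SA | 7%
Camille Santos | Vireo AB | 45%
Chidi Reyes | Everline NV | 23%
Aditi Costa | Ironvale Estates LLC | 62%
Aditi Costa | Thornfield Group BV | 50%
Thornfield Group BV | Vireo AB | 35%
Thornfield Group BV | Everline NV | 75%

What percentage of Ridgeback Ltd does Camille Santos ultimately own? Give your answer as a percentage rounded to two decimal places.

Camille reaches Ridgeback along 4 paths.
Direct stake: 40% = 40%.
Via Greywick → Ironvale: 82% × 20% × 10% = 1.64%.
Via Greywick → Thornfield → Ironvale: 82% × 22% × 7% × 10% = 0.12628%.
Via Thornfield → Ironvale: 15% × 7% × 10% = 0.105%.
Total: 40% + 1.64% + 0.12628% + 0.105% = 41.87128%.
Rounded: 41.87%.

41.87%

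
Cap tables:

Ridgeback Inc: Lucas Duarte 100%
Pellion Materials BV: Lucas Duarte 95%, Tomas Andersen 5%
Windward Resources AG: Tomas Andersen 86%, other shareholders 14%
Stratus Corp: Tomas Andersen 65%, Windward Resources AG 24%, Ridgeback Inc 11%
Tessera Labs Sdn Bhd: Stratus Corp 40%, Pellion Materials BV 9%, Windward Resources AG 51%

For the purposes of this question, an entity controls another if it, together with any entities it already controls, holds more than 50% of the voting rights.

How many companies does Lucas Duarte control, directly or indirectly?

2

Lucas holds 100% of Ridgeback, so Lucas controls Ridgeback.
Lucas holds 95% of Pellion, so Lucas controls Pellion.
No other company's threshold is met.
Lucas controls 2 companies.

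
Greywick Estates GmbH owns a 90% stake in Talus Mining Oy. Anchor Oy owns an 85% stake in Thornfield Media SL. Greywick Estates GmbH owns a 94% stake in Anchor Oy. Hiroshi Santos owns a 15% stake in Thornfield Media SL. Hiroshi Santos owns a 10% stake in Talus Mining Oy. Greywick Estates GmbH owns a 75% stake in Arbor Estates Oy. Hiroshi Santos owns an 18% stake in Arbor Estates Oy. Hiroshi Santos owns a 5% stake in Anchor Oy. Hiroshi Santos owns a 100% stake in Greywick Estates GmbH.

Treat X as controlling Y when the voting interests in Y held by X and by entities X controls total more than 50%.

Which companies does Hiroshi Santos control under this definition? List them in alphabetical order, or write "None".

Hiroshi holds 100% of Greywick, so Hiroshi controls Greywick.
Greywick and Hiroshi together hold 94% + 5% = 99% of Anchor, so Hiroshi controls Anchor.
Hiroshi and Greywick together hold 18% + 75% = 93% of Arbor, so Hiroshi controls Arbor.
Hiroshi and Greywick together hold 10% + 90% = 100% of Talus, so Hiroshi controls Talus.
Anchor and Hiroshi together hold 85% + 15% = 100% of Thornfield, so Hiroshi controls Thornfield.

Anchor Oy, Arbor Estates Oy, Greywick Estates GmbH, Talus Mining Oy, Thornfield Media SL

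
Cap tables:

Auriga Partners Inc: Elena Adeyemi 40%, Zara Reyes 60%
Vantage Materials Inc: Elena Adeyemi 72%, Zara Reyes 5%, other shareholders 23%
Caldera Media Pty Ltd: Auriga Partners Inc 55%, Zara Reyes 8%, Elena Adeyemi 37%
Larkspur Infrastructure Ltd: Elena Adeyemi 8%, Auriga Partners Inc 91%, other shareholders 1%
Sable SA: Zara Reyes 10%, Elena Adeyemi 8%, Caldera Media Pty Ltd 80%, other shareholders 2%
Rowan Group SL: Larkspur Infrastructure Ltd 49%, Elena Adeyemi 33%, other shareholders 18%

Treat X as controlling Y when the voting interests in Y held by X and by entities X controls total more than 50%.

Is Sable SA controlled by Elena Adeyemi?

Elena holds 72% of Vantage, so Elena controls Vantage.
In Sable, Elena's side holds only 8%, not > 50%.
So Elena does not control Sable.

No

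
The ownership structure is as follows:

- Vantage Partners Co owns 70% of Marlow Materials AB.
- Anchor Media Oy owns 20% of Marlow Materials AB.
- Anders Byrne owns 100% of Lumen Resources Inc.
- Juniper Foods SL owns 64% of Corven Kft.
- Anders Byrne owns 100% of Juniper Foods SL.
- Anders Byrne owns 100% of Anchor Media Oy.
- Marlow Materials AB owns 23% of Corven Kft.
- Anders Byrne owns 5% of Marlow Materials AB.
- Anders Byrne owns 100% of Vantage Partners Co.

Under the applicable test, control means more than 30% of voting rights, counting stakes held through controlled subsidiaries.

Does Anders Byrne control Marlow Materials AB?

Anders holds 100% of Anchor, so Anders controls Anchor.
Anders holds 100% of Vantage, so Anders controls Vantage.
Vantage and Anchor and Anders together hold 70% + 20% + 5% = 95% of Marlow, so Anders controls Marlow.

Yes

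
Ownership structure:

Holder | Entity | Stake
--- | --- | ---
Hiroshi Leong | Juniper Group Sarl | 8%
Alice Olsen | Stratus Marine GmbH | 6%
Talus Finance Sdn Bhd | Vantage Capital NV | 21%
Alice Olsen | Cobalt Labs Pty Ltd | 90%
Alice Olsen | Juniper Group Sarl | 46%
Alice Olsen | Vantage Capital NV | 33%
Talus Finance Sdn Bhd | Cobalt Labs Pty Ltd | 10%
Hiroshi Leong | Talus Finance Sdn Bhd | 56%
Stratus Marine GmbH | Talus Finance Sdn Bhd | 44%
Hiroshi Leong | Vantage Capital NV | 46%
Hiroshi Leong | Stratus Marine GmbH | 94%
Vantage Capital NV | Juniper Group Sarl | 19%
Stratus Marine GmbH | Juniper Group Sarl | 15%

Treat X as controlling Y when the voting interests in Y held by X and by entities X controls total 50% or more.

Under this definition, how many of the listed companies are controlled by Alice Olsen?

Alice holds 90% of Cobalt, so Alice controls Cobalt.
No other company's threshold is met.
Alice controls 1 company.

1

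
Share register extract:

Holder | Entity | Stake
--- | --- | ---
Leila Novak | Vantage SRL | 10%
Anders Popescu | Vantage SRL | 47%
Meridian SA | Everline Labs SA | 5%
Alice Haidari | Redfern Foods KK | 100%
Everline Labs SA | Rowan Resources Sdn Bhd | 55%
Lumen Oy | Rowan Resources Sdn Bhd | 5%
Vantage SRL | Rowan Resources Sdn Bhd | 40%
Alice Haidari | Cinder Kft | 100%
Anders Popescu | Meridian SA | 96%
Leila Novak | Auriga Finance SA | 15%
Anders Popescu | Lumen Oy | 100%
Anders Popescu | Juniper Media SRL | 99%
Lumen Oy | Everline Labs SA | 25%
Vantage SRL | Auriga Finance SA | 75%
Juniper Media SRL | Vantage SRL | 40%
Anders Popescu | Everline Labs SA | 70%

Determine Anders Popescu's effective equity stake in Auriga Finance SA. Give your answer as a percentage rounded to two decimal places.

64.95%

Anders reaches Auriga along 2 paths.
Via Juniper → Vantage: 99% × 40% × 75% = 29.7%.
Via Vantage: 47% × 75% = 35.25%.
Total: 29.7% + 35.25% = 64.95%.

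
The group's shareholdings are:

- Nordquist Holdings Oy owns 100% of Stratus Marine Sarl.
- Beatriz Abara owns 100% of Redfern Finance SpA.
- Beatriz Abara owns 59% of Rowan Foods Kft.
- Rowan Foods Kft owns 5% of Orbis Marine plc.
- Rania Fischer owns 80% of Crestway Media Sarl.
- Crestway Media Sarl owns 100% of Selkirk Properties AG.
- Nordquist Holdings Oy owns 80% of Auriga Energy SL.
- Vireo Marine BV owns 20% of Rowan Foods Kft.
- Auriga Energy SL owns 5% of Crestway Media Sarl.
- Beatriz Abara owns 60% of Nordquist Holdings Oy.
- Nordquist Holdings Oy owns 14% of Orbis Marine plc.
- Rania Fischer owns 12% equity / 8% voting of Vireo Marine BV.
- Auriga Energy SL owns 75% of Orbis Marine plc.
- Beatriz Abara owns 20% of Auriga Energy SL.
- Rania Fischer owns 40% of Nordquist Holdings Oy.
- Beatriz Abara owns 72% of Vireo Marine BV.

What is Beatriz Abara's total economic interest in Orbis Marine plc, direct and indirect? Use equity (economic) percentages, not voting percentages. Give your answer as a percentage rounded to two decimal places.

Beatriz reaches Orbis along 5 paths.
Via Nordquist: 60% × 14% = 8.4%.
Via Nordquist → Auriga: 60% × 80% × 75% = 36%.
Via Auriga: 20% × 75% = 15%.
Via Vireo → Rowan: 72% × 20% × 5% = 0.72%.
Via Rowan: 59% × 5% = 2.95%.
Total: 8.4% + 36% + 15% + 0.72% + 2.95% = 63.07%.

63.07%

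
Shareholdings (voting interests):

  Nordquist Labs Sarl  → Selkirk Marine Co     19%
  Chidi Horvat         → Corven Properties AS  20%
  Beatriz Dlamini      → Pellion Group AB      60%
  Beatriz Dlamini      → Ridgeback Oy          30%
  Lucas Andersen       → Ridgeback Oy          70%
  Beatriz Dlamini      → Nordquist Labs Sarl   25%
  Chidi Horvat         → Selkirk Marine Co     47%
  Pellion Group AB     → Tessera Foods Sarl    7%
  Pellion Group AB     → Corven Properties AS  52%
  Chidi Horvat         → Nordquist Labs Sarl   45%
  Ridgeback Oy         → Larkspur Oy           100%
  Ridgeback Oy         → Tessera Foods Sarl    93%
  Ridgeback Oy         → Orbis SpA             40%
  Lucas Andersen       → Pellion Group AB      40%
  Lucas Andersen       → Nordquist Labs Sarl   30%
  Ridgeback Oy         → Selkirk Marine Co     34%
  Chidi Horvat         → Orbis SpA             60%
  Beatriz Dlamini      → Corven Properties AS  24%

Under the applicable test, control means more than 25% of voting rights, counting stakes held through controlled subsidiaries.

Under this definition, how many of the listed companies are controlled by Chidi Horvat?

3

Chidi holds 45% of Nordquist, so Chidi controls Nordquist.
Chidi holds 60% of Orbis, so Chidi controls Orbis.
Nordquist and Chidi together hold 19% + 47% = 66% of Selkirk, so Chidi controls Selkirk.
No other company's threshold is met.
Chidi controls 3 companies.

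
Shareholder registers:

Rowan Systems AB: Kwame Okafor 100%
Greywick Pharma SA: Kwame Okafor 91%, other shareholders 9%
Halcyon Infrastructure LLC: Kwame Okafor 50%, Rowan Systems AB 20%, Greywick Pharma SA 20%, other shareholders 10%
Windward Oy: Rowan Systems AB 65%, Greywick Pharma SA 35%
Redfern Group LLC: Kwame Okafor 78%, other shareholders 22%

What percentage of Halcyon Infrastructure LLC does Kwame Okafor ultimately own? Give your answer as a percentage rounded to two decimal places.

88.20%

Kwame reaches Halcyon along 3 paths.
Direct stake: 50% = 50%.
Via Rowan: 100% × 20% = 20%.
Via Greywick: 91% × 20% = 18.2%.
Total: 50% + 20% + 18.2% = 88.2%.
Rounded: 88.20%.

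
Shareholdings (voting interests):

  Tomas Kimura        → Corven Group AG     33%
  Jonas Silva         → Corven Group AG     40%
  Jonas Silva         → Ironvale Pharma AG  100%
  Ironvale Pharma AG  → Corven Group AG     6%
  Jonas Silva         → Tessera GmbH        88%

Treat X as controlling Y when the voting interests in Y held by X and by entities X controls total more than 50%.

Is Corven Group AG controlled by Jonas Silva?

Jonas holds 88% of Tessera, so Jonas controls Tessera.
Jonas holds 100% of Ironvale, so Jonas controls Ironvale.
In Corven, Jonas's side holds only 40% + 6% = 46%, not > 50%.
So Jonas does not control Corven.

No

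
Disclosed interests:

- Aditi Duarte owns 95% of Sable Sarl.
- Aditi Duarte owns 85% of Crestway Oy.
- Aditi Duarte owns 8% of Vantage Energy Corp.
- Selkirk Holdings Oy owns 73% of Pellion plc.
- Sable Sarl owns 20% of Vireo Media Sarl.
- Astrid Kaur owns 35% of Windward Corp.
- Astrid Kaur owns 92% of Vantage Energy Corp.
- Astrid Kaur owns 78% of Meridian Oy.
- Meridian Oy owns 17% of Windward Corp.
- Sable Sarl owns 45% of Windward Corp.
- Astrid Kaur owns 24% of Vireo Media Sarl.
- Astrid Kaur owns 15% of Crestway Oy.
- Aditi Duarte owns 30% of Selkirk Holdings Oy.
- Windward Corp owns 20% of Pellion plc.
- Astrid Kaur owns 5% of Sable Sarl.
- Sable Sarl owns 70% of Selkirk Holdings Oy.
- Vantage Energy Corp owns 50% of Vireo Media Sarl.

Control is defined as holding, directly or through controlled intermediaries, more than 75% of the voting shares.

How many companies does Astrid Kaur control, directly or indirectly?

Astrid holds 92% of Vantage, so Astrid controls Vantage.
Astrid holds 78% of Meridian, so Astrid controls Meridian.
No other company's threshold is met.
Astrid controls 2 companies.

2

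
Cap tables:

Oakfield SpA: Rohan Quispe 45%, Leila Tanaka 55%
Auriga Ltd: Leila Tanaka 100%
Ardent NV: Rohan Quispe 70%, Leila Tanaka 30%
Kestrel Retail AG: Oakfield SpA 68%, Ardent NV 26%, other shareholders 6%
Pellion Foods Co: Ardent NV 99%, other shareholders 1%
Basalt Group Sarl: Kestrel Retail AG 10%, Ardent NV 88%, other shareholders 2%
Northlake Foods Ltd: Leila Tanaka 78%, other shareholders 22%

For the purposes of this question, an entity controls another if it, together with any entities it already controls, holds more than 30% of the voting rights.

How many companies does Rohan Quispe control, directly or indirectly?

5

Rohan holds 45% of Oakfield, so Rohan controls Oakfield.
Rohan holds 70% of Ardent, so Rohan controls Ardent.
Oakfield and Ardent together hold 68% + 26% = 94% of Kestrel, so Rohan controls Kestrel.
Ardent holds 99% of Pellion, so Rohan controls Pellion.
Kestrel and Ardent together hold 10% + 88% = 98% of Basalt, so Rohan controls Basalt.
No other company's threshold is met.
Rohan controls 5 companies.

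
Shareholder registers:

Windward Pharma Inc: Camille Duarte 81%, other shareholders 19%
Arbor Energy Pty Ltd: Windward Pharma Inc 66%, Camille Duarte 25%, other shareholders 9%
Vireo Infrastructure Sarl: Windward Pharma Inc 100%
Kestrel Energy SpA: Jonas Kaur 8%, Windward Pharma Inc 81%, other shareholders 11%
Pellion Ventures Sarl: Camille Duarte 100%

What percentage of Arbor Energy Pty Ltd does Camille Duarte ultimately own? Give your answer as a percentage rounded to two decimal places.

78.46%

Camille reaches Arbor along 2 paths.
Via Windward: 81% × 66% = 53.46%.
Direct stake: 25% = 25%.
Total: 53.46% + 25% = 78.46%.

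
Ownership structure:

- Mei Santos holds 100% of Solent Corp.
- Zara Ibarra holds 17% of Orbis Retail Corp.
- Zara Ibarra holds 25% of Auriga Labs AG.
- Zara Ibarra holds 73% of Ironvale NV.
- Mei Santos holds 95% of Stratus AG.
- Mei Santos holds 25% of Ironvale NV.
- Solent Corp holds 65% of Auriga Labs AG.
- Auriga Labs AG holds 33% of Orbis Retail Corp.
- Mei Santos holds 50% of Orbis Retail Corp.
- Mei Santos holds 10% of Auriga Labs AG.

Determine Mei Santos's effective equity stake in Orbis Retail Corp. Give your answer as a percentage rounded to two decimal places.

74.75%

Mei reaches Orbis along 3 paths.
Via Auriga: 10% × 33% = 3.3%.
Via Solent → Auriga: 100% × 65% × 33% = 21.45%.
Direct stake: 50% = 50%.
Total: 3.3% + 21.45% + 50% = 74.75%.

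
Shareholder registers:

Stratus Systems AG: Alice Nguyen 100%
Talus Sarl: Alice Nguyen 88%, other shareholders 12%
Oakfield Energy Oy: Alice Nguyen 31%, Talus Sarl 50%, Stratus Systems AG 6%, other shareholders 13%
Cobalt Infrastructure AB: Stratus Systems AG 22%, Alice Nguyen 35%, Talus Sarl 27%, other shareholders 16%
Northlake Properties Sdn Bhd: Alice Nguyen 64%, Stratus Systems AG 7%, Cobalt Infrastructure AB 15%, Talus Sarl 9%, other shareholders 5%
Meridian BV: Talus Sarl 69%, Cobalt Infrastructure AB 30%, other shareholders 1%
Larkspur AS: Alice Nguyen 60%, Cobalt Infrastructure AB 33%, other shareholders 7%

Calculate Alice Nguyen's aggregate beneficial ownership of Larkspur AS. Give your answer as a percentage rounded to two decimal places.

86.65%

Alice reaches Larkspur along 4 paths.
Direct stake: 60% = 60%.
Via Stratus → Cobalt: 100% × 22% × 33% = 7.26%.
Via Cobalt: 35% × 33% = 11.55%.
Via Talus → Cobalt: 88% × 27% × 33% = 7.8408%.
Total: 60% + 7.26% + 11.55% + 7.8408% = 86.6508%.
Rounded: 86.65%.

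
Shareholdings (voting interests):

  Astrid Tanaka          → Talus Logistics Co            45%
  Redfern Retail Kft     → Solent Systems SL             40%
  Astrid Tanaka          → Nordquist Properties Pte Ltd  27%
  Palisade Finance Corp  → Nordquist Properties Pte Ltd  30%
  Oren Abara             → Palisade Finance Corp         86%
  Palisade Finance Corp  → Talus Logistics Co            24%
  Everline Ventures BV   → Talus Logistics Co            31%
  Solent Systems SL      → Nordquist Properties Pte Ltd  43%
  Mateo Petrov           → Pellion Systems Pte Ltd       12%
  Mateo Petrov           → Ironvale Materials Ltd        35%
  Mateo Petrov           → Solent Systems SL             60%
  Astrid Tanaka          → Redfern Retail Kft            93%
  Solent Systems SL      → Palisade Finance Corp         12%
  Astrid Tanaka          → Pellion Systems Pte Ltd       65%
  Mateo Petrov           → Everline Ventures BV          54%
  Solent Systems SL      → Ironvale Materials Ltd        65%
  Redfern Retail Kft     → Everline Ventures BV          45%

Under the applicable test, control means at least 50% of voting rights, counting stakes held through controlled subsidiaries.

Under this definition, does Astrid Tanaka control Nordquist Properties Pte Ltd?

No

Astrid holds 93% of Redfern, so Astrid controls Redfern.
Astrid holds 65% of Pellion, so Astrid controls Pellion.
In Nordquist, Astrid's side holds only 27%, not ≥ 50%.
So Astrid does not control Nordquist.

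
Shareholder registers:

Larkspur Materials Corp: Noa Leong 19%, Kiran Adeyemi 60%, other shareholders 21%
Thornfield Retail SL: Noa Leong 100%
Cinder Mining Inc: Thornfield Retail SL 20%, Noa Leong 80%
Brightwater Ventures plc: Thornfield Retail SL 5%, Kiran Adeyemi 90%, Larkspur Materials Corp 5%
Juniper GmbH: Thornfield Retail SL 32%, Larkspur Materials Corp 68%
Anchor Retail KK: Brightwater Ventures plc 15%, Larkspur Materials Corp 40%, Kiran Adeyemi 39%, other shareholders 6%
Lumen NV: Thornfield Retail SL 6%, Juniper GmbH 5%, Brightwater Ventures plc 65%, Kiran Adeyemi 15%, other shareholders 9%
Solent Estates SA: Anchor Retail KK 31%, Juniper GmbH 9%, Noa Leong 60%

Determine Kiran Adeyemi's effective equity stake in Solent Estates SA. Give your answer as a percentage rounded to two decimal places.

Kiran reaches Solent along 5 paths.
Via Brightwater → Anchor: 90% × 15% × 31% = 4.185%.
Via Larkspur → Brightwater → Anchor: 60% × 5% × 15% × 31% = 0.1395%.
Via Larkspur → Anchor: 60% × 40% × 31% = 7.44%.
Via Anchor: 39% × 31% = 12.09%.
Via Larkspur → Juniper: 60% × 68% × 9% = 3.672%.
Total: 4.185% + 0.1395% + 7.44% + 12.09% + 3.672% = 27.5265%.
Rounded: 27.53%.

27.53%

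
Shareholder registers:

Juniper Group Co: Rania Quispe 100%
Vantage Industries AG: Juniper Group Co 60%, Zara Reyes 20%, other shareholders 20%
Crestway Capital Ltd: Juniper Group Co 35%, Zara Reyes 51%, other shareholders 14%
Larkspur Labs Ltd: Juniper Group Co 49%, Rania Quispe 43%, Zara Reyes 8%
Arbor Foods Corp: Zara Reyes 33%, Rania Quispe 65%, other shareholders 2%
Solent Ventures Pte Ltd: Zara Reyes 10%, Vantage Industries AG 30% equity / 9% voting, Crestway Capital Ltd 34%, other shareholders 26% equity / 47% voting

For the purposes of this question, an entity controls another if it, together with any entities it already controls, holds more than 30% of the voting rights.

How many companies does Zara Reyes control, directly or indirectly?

Zara holds 51% of Crestway, so Zara controls Crestway.
Zara holds 33% of Arbor, so Zara controls Arbor.
Zara and Crestway together hold 10% + 34% = 44% of Solent, so Zara controls Solent.
No other company's threshold is met.
Zara controls 3 companies.

3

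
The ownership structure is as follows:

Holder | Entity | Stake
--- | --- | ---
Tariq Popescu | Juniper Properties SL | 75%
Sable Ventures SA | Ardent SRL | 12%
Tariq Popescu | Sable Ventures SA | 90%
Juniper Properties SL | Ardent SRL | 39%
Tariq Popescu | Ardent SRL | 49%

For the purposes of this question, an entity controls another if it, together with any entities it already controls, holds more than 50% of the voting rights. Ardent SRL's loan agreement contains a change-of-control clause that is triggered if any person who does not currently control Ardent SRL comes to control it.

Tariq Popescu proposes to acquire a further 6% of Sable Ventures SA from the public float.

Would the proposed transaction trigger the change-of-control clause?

No

The purchase changes only Tariq's holdings, so Tariq is the only person who could newly come to control Ardent.
Tariq holds 75% of Juniper, so Tariq controls Juniper.
Tariq holds 90% of Sable, so Tariq controls Sable.
Sable and Juniper and Tariq together hold 12% + 39% + 49% = 100% of Ardent, so Tariq controls Ardent.
So Tariq already controls Ardent before the transaction.
After the purchase, Tariq's direct stake in Sable rises to 90% + 6% = 96%.
Tariq controlled Ardent already, so this is not a new person acquiring control; every other person's position is unchanged or reduced.
No new person acquires control, so the clause is not triggered.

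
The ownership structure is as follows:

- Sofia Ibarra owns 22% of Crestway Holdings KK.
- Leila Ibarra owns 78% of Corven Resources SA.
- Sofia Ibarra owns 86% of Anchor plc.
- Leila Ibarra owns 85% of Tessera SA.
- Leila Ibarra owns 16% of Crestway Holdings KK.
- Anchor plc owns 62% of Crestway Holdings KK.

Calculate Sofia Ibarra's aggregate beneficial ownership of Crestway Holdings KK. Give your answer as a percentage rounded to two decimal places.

75.32%

Sofia reaches Crestway along 2 paths.
Direct stake: 22% = 22%.
Via Anchor: 86% × 62% = 53.32%.
Total: 22% + 53.32% = 75.32%.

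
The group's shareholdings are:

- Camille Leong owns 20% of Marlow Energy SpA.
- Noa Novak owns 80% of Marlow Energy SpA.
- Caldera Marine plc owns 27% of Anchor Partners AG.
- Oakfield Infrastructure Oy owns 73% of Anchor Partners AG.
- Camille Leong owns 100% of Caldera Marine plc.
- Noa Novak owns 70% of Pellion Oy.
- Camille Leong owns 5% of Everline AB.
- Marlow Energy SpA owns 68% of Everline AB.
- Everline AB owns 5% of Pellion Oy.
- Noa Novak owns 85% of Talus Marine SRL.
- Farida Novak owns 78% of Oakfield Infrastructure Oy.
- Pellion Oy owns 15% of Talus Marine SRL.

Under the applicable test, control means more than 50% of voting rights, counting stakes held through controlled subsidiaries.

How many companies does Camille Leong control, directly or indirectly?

Camille holds 100% of Caldera, so Camille controls Caldera.
No other company's threshold is met.
Camille controls 1 company.

1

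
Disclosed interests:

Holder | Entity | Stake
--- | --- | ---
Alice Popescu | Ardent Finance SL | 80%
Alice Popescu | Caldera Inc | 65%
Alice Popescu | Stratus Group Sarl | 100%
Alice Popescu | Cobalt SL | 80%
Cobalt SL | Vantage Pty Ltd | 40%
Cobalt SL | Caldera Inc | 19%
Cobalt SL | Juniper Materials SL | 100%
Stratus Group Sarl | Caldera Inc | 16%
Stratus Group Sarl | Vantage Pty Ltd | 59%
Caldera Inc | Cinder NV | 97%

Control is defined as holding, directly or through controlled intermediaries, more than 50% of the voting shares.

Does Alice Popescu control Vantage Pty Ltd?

Yes

Alice holds 100% of Stratus, so Alice controls Stratus.
Alice holds 80% of Cobalt, so Alice controls Cobalt.
Stratus and Cobalt together hold 59% + 40% = 99% of Vantage, so Alice controls Vantage.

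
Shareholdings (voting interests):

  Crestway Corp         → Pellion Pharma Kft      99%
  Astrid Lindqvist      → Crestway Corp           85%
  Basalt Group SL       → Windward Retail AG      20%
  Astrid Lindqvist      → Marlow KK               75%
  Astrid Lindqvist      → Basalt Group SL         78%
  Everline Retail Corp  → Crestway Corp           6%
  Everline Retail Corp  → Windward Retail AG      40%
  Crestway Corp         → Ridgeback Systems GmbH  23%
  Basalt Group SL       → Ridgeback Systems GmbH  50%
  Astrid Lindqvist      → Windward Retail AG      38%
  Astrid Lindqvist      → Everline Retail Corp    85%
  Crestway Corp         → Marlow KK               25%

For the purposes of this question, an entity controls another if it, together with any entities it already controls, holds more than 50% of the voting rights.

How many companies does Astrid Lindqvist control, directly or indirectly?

Astrid holds 78% of Basalt, so Astrid controls Basalt.
Astrid holds 85% of Everline, so Astrid controls Everline.
Everline and Astrid and Basalt together hold 40% + 38% + 20% = 98% of Windward, so Astrid controls Windward.
Everline and Astrid together hold 6% + 85% = 91% of Crestway, so Astrid controls Crestway.
Basalt and Crestway together hold 50% + 23% = 73% of Ridgeback, so Astrid controls Ridgeback.
Crestway holds 99% of Pellion, so Astrid controls Pellion.
Crestway and Astrid together hold 25% + 75% = 100% of Marlow, so Astrid controls Marlow.
Astrid controls 7 companies.

7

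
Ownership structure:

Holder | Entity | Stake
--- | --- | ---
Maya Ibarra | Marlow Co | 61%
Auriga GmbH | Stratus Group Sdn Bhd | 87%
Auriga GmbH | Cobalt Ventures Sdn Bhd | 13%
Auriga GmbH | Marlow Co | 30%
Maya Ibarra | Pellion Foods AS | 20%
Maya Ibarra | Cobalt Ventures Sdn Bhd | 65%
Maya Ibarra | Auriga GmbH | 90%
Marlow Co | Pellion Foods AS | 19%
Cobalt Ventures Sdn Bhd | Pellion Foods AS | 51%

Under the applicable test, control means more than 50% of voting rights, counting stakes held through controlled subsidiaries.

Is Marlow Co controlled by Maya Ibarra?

Maya holds 90% of Auriga, so Maya controls Auriga.
Auriga and Maya together hold 30% + 61% = 91% of Marlow, so Maya controls Marlow.

Yes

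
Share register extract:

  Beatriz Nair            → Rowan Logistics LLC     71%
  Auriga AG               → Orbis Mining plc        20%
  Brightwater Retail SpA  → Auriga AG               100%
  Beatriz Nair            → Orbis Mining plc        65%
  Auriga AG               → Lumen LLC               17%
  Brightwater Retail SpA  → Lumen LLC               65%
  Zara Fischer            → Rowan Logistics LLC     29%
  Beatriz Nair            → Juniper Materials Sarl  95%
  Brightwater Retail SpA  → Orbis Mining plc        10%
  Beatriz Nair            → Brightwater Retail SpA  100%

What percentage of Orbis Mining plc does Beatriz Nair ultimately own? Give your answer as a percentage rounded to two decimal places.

95.00%

Beatriz reaches Orbis along 3 paths.
Via Brightwater → Auriga: 100% × 100% × 20% = 20%.
Direct stake: 65% = 65%.
Via Brightwater: 100% × 10% = 10%.
Total: 20% + 65% + 10% = 95%.
Rounded: 95.00%.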